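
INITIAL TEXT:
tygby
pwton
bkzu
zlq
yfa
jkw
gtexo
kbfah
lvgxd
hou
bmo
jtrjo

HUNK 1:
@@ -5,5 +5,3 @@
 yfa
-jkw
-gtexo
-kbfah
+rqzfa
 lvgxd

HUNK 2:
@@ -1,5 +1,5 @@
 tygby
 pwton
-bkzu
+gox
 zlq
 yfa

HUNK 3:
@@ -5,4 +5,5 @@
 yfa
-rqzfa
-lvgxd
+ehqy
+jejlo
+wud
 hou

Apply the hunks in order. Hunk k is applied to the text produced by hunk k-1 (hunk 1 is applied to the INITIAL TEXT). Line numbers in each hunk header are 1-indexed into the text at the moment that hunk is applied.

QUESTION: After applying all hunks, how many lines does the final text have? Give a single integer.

Answer: 11

Derivation:
Hunk 1: at line 5 remove [jkw,gtexo,kbfah] add [rqzfa] -> 10 lines: tygby pwton bkzu zlq yfa rqzfa lvgxd hou bmo jtrjo
Hunk 2: at line 1 remove [bkzu] add [gox] -> 10 lines: tygby pwton gox zlq yfa rqzfa lvgxd hou bmo jtrjo
Hunk 3: at line 5 remove [rqzfa,lvgxd] add [ehqy,jejlo,wud] -> 11 lines: tygby pwton gox zlq yfa ehqy jejlo wud hou bmo jtrjo
Final line count: 11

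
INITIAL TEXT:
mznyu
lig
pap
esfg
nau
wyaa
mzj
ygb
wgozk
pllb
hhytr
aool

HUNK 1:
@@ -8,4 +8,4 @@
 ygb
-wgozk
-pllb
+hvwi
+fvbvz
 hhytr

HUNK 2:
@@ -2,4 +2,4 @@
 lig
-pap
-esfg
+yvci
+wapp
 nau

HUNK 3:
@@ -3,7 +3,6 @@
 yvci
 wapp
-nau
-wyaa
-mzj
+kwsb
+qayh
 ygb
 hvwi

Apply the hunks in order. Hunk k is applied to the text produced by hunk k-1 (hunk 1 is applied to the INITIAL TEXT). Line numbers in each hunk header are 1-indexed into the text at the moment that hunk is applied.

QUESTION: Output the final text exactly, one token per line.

Hunk 1: at line 8 remove [wgozk,pllb] add [hvwi,fvbvz] -> 12 lines: mznyu lig pap esfg nau wyaa mzj ygb hvwi fvbvz hhytr aool
Hunk 2: at line 2 remove [pap,esfg] add [yvci,wapp] -> 12 lines: mznyu lig yvci wapp nau wyaa mzj ygb hvwi fvbvz hhytr aool
Hunk 3: at line 3 remove [nau,wyaa,mzj] add [kwsb,qayh] -> 11 lines: mznyu lig yvci wapp kwsb qayh ygb hvwi fvbvz hhytr aool

Answer: mznyu
lig
yvci
wapp
kwsb
qayh
ygb
hvwi
fvbvz
hhytr
aool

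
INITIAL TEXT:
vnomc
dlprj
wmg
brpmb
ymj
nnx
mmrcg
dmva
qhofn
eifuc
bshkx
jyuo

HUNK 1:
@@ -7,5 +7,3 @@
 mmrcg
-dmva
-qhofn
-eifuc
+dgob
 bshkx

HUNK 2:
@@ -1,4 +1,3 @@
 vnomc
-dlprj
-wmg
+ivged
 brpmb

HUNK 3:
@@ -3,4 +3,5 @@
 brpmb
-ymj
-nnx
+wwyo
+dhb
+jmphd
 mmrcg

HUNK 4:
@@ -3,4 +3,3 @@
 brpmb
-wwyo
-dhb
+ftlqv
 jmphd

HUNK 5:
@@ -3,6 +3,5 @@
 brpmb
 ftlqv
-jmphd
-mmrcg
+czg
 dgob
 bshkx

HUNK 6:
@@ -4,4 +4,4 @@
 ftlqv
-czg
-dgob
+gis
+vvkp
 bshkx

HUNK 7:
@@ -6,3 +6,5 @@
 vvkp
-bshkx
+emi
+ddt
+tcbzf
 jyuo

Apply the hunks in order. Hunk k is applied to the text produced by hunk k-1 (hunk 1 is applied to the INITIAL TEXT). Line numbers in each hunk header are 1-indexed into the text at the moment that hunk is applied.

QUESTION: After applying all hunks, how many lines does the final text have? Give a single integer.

Hunk 1: at line 7 remove [dmva,qhofn,eifuc] add [dgob] -> 10 lines: vnomc dlprj wmg brpmb ymj nnx mmrcg dgob bshkx jyuo
Hunk 2: at line 1 remove [dlprj,wmg] add [ivged] -> 9 lines: vnomc ivged brpmb ymj nnx mmrcg dgob bshkx jyuo
Hunk 3: at line 3 remove [ymj,nnx] add [wwyo,dhb,jmphd] -> 10 lines: vnomc ivged brpmb wwyo dhb jmphd mmrcg dgob bshkx jyuo
Hunk 4: at line 3 remove [wwyo,dhb] add [ftlqv] -> 9 lines: vnomc ivged brpmb ftlqv jmphd mmrcg dgob bshkx jyuo
Hunk 5: at line 3 remove [jmphd,mmrcg] add [czg] -> 8 lines: vnomc ivged brpmb ftlqv czg dgob bshkx jyuo
Hunk 6: at line 4 remove [czg,dgob] add [gis,vvkp] -> 8 lines: vnomc ivged brpmb ftlqv gis vvkp bshkx jyuo
Hunk 7: at line 6 remove [bshkx] add [emi,ddt,tcbzf] -> 10 lines: vnomc ivged brpmb ftlqv gis vvkp emi ddt tcbzf jyuo
Final line count: 10

Answer: 10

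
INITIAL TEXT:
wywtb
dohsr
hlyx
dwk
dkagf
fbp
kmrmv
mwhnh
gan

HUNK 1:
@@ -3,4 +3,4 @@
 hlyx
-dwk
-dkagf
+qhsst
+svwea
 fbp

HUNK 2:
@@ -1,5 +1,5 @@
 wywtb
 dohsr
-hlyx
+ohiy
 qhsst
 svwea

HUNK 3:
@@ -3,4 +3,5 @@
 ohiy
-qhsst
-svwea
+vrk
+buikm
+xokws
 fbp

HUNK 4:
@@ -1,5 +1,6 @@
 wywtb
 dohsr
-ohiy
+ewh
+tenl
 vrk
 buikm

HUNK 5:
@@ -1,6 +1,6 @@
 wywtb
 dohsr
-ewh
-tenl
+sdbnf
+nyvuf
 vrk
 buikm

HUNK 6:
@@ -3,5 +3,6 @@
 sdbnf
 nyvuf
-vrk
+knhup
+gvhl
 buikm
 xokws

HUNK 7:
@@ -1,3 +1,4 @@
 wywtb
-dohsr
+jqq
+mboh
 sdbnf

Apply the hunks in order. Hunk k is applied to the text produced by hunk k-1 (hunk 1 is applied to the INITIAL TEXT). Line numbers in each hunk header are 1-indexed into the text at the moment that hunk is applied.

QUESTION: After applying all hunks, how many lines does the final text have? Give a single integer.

Answer: 13

Derivation:
Hunk 1: at line 3 remove [dwk,dkagf] add [qhsst,svwea] -> 9 lines: wywtb dohsr hlyx qhsst svwea fbp kmrmv mwhnh gan
Hunk 2: at line 1 remove [hlyx] add [ohiy] -> 9 lines: wywtb dohsr ohiy qhsst svwea fbp kmrmv mwhnh gan
Hunk 3: at line 3 remove [qhsst,svwea] add [vrk,buikm,xokws] -> 10 lines: wywtb dohsr ohiy vrk buikm xokws fbp kmrmv mwhnh gan
Hunk 4: at line 1 remove [ohiy] add [ewh,tenl] -> 11 lines: wywtb dohsr ewh tenl vrk buikm xokws fbp kmrmv mwhnh gan
Hunk 5: at line 1 remove [ewh,tenl] add [sdbnf,nyvuf] -> 11 lines: wywtb dohsr sdbnf nyvuf vrk buikm xokws fbp kmrmv mwhnh gan
Hunk 6: at line 3 remove [vrk] add [knhup,gvhl] -> 12 lines: wywtb dohsr sdbnf nyvuf knhup gvhl buikm xokws fbp kmrmv mwhnh gan
Hunk 7: at line 1 remove [dohsr] add [jqq,mboh] -> 13 lines: wywtb jqq mboh sdbnf nyvuf knhup gvhl buikm xokws fbp kmrmv mwhnh gan
Final line count: 13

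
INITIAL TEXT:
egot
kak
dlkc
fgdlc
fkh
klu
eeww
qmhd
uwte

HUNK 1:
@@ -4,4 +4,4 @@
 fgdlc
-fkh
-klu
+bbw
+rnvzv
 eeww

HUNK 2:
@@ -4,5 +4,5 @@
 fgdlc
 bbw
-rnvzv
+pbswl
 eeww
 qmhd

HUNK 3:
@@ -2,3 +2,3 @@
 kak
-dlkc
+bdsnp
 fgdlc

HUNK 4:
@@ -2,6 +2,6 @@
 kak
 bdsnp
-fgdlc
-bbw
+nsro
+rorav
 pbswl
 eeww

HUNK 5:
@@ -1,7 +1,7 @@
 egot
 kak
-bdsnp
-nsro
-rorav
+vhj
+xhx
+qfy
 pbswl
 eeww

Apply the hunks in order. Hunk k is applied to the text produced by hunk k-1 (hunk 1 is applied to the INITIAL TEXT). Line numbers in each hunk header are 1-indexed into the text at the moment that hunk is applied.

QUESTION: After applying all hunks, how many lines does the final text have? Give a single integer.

Hunk 1: at line 4 remove [fkh,klu] add [bbw,rnvzv] -> 9 lines: egot kak dlkc fgdlc bbw rnvzv eeww qmhd uwte
Hunk 2: at line 4 remove [rnvzv] add [pbswl] -> 9 lines: egot kak dlkc fgdlc bbw pbswl eeww qmhd uwte
Hunk 3: at line 2 remove [dlkc] add [bdsnp] -> 9 lines: egot kak bdsnp fgdlc bbw pbswl eeww qmhd uwte
Hunk 4: at line 2 remove [fgdlc,bbw] add [nsro,rorav] -> 9 lines: egot kak bdsnp nsro rorav pbswl eeww qmhd uwte
Hunk 5: at line 1 remove [bdsnp,nsro,rorav] add [vhj,xhx,qfy] -> 9 lines: egot kak vhj xhx qfy pbswl eeww qmhd uwte
Final line count: 9

Answer: 9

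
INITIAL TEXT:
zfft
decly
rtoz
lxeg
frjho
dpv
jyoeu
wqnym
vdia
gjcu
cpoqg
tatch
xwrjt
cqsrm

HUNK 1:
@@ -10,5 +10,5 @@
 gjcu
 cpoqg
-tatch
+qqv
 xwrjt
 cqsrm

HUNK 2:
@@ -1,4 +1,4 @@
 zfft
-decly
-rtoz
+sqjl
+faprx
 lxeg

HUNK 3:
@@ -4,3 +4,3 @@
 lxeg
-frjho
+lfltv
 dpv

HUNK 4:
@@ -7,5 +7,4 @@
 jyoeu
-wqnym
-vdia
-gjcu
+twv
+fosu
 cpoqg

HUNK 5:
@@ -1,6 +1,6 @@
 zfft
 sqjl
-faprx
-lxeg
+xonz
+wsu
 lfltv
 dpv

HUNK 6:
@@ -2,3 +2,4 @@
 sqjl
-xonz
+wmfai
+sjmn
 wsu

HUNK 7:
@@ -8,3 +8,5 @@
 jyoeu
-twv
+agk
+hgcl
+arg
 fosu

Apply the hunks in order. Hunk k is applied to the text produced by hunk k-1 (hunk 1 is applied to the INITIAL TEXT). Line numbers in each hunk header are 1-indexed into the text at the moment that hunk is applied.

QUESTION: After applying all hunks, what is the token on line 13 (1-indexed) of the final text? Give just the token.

Hunk 1: at line 10 remove [tatch] add [qqv] -> 14 lines: zfft decly rtoz lxeg frjho dpv jyoeu wqnym vdia gjcu cpoqg qqv xwrjt cqsrm
Hunk 2: at line 1 remove [decly,rtoz] add [sqjl,faprx] -> 14 lines: zfft sqjl faprx lxeg frjho dpv jyoeu wqnym vdia gjcu cpoqg qqv xwrjt cqsrm
Hunk 3: at line 4 remove [frjho] add [lfltv] -> 14 lines: zfft sqjl faprx lxeg lfltv dpv jyoeu wqnym vdia gjcu cpoqg qqv xwrjt cqsrm
Hunk 4: at line 7 remove [wqnym,vdia,gjcu] add [twv,fosu] -> 13 lines: zfft sqjl faprx lxeg lfltv dpv jyoeu twv fosu cpoqg qqv xwrjt cqsrm
Hunk 5: at line 1 remove [faprx,lxeg] add [xonz,wsu] -> 13 lines: zfft sqjl xonz wsu lfltv dpv jyoeu twv fosu cpoqg qqv xwrjt cqsrm
Hunk 6: at line 2 remove [xonz] add [wmfai,sjmn] -> 14 lines: zfft sqjl wmfai sjmn wsu lfltv dpv jyoeu twv fosu cpoqg qqv xwrjt cqsrm
Hunk 7: at line 8 remove [twv] add [agk,hgcl,arg] -> 16 lines: zfft sqjl wmfai sjmn wsu lfltv dpv jyoeu agk hgcl arg fosu cpoqg qqv xwrjt cqsrm
Final line 13: cpoqg

Answer: cpoqg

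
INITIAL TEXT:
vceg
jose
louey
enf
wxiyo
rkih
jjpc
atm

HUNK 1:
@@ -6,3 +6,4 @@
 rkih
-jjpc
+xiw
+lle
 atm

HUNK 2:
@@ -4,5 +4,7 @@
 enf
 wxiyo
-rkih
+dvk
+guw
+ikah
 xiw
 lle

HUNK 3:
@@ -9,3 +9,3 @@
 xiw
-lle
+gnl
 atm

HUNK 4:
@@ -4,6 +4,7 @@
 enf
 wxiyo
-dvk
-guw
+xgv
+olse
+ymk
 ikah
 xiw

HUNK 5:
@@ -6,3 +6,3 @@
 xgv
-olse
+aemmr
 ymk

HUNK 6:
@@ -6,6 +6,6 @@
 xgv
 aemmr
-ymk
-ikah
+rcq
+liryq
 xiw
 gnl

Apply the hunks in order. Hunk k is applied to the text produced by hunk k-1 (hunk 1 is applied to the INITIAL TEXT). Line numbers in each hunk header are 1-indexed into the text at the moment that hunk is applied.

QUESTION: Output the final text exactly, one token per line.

Answer: vceg
jose
louey
enf
wxiyo
xgv
aemmr
rcq
liryq
xiw
gnl
atm

Derivation:
Hunk 1: at line 6 remove [jjpc] add [xiw,lle] -> 9 lines: vceg jose louey enf wxiyo rkih xiw lle atm
Hunk 2: at line 4 remove [rkih] add [dvk,guw,ikah] -> 11 lines: vceg jose louey enf wxiyo dvk guw ikah xiw lle atm
Hunk 3: at line 9 remove [lle] add [gnl] -> 11 lines: vceg jose louey enf wxiyo dvk guw ikah xiw gnl atm
Hunk 4: at line 4 remove [dvk,guw] add [xgv,olse,ymk] -> 12 lines: vceg jose louey enf wxiyo xgv olse ymk ikah xiw gnl atm
Hunk 5: at line 6 remove [olse] add [aemmr] -> 12 lines: vceg jose louey enf wxiyo xgv aemmr ymk ikah xiw gnl atm
Hunk 6: at line 6 remove [ymk,ikah] add [rcq,liryq] -> 12 lines: vceg jose louey enf wxiyo xgv aemmr rcq liryq xiw gnl atm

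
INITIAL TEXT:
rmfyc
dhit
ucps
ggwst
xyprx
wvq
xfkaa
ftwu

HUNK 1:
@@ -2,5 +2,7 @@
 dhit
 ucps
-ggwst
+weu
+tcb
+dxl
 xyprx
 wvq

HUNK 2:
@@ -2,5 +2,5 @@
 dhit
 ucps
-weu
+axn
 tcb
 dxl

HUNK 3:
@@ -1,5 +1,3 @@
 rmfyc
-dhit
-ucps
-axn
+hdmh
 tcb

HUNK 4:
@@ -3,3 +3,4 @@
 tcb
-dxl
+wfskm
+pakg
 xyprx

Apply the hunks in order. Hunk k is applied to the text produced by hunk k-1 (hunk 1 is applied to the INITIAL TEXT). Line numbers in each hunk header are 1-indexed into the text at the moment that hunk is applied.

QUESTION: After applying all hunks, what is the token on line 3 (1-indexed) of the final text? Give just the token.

Hunk 1: at line 2 remove [ggwst] add [weu,tcb,dxl] -> 10 lines: rmfyc dhit ucps weu tcb dxl xyprx wvq xfkaa ftwu
Hunk 2: at line 2 remove [weu] add [axn] -> 10 lines: rmfyc dhit ucps axn tcb dxl xyprx wvq xfkaa ftwu
Hunk 3: at line 1 remove [dhit,ucps,axn] add [hdmh] -> 8 lines: rmfyc hdmh tcb dxl xyprx wvq xfkaa ftwu
Hunk 4: at line 3 remove [dxl] add [wfskm,pakg] -> 9 lines: rmfyc hdmh tcb wfskm pakg xyprx wvq xfkaa ftwu
Final line 3: tcb

Answer: tcb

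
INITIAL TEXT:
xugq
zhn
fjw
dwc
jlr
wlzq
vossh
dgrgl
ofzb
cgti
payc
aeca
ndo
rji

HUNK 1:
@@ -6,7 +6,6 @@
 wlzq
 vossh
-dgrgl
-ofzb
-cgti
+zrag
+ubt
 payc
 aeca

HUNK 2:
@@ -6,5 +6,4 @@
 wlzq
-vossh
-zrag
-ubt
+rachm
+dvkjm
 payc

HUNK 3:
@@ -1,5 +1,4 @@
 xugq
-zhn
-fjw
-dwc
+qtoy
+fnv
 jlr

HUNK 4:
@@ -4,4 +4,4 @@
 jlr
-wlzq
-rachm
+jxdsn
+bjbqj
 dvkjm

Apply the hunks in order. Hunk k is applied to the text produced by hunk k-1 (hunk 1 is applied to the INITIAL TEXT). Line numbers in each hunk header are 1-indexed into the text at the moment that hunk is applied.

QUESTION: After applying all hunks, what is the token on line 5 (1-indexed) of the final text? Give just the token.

Answer: jxdsn

Derivation:
Hunk 1: at line 6 remove [dgrgl,ofzb,cgti] add [zrag,ubt] -> 13 lines: xugq zhn fjw dwc jlr wlzq vossh zrag ubt payc aeca ndo rji
Hunk 2: at line 6 remove [vossh,zrag,ubt] add [rachm,dvkjm] -> 12 lines: xugq zhn fjw dwc jlr wlzq rachm dvkjm payc aeca ndo rji
Hunk 3: at line 1 remove [zhn,fjw,dwc] add [qtoy,fnv] -> 11 lines: xugq qtoy fnv jlr wlzq rachm dvkjm payc aeca ndo rji
Hunk 4: at line 4 remove [wlzq,rachm] add [jxdsn,bjbqj] -> 11 lines: xugq qtoy fnv jlr jxdsn bjbqj dvkjm payc aeca ndo rji
Final line 5: jxdsn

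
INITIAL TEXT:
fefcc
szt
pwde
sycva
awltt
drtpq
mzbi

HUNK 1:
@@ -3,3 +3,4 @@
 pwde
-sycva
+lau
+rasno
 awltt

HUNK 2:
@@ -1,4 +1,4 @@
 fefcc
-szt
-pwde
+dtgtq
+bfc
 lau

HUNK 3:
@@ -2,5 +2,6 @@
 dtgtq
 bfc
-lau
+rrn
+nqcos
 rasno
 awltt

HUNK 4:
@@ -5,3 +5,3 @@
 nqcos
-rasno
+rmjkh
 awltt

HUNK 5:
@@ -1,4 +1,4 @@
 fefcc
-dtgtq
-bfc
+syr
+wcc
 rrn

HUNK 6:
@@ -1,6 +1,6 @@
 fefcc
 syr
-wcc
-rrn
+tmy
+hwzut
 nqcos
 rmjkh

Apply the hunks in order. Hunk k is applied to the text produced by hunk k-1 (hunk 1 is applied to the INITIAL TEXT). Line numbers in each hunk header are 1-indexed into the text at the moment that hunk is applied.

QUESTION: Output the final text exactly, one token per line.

Hunk 1: at line 3 remove [sycva] add [lau,rasno] -> 8 lines: fefcc szt pwde lau rasno awltt drtpq mzbi
Hunk 2: at line 1 remove [szt,pwde] add [dtgtq,bfc] -> 8 lines: fefcc dtgtq bfc lau rasno awltt drtpq mzbi
Hunk 3: at line 2 remove [lau] add [rrn,nqcos] -> 9 lines: fefcc dtgtq bfc rrn nqcos rasno awltt drtpq mzbi
Hunk 4: at line 5 remove [rasno] add [rmjkh] -> 9 lines: fefcc dtgtq bfc rrn nqcos rmjkh awltt drtpq mzbi
Hunk 5: at line 1 remove [dtgtq,bfc] add [syr,wcc] -> 9 lines: fefcc syr wcc rrn nqcos rmjkh awltt drtpq mzbi
Hunk 6: at line 1 remove [wcc,rrn] add [tmy,hwzut] -> 9 lines: fefcc syr tmy hwzut nqcos rmjkh awltt drtpq mzbi

Answer: fefcc
syr
tmy
hwzut
nqcos
rmjkh
awltt
drtpq
mzbi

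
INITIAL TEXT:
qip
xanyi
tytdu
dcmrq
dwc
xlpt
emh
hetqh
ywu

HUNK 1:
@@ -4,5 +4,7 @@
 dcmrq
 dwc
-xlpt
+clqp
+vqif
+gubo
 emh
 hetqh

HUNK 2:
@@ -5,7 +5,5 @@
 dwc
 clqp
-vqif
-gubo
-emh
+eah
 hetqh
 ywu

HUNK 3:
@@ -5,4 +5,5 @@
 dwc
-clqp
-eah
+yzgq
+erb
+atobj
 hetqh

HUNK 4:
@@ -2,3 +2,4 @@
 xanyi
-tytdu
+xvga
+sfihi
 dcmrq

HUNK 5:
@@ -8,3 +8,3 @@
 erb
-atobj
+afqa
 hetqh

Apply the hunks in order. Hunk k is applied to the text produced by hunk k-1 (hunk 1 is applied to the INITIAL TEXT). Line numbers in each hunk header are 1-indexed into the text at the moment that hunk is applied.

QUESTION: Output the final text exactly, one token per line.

Answer: qip
xanyi
xvga
sfihi
dcmrq
dwc
yzgq
erb
afqa
hetqh
ywu

Derivation:
Hunk 1: at line 4 remove [xlpt] add [clqp,vqif,gubo] -> 11 lines: qip xanyi tytdu dcmrq dwc clqp vqif gubo emh hetqh ywu
Hunk 2: at line 5 remove [vqif,gubo,emh] add [eah] -> 9 lines: qip xanyi tytdu dcmrq dwc clqp eah hetqh ywu
Hunk 3: at line 5 remove [clqp,eah] add [yzgq,erb,atobj] -> 10 lines: qip xanyi tytdu dcmrq dwc yzgq erb atobj hetqh ywu
Hunk 4: at line 2 remove [tytdu] add [xvga,sfihi] -> 11 lines: qip xanyi xvga sfihi dcmrq dwc yzgq erb atobj hetqh ywu
Hunk 5: at line 8 remove [atobj] add [afqa] -> 11 lines: qip xanyi xvga sfihi dcmrq dwc yzgq erb afqa hetqh ywu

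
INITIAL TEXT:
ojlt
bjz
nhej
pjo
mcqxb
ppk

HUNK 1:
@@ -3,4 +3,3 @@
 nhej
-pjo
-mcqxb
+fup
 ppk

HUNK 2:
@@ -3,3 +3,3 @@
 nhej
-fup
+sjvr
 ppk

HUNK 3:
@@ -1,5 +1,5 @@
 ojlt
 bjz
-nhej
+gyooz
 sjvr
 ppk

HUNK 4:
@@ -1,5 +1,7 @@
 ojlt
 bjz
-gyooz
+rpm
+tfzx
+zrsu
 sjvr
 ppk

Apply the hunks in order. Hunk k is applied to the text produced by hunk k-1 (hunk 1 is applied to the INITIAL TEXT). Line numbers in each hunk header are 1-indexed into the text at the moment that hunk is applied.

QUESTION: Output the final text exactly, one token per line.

Answer: ojlt
bjz
rpm
tfzx
zrsu
sjvr
ppk

Derivation:
Hunk 1: at line 3 remove [pjo,mcqxb] add [fup] -> 5 lines: ojlt bjz nhej fup ppk
Hunk 2: at line 3 remove [fup] add [sjvr] -> 5 lines: ojlt bjz nhej sjvr ppk
Hunk 3: at line 1 remove [nhej] add [gyooz] -> 5 lines: ojlt bjz gyooz sjvr ppk
Hunk 4: at line 1 remove [gyooz] add [rpm,tfzx,zrsu] -> 7 lines: ojlt bjz rpm tfzx zrsu sjvr ppk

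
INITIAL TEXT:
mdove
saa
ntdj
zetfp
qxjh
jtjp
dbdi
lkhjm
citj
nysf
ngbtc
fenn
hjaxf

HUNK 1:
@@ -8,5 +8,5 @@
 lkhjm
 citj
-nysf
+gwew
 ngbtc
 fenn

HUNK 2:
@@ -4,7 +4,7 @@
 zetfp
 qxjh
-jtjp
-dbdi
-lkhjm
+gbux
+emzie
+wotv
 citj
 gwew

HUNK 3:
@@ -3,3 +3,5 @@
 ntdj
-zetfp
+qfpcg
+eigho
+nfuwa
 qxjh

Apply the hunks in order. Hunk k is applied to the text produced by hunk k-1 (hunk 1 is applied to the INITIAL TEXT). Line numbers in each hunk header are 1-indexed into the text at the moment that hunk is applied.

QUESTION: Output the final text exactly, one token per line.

Hunk 1: at line 8 remove [nysf] add [gwew] -> 13 lines: mdove saa ntdj zetfp qxjh jtjp dbdi lkhjm citj gwew ngbtc fenn hjaxf
Hunk 2: at line 4 remove [jtjp,dbdi,lkhjm] add [gbux,emzie,wotv] -> 13 lines: mdove saa ntdj zetfp qxjh gbux emzie wotv citj gwew ngbtc fenn hjaxf
Hunk 3: at line 3 remove [zetfp] add [qfpcg,eigho,nfuwa] -> 15 lines: mdove saa ntdj qfpcg eigho nfuwa qxjh gbux emzie wotv citj gwew ngbtc fenn hjaxf

Answer: mdove
saa
ntdj
qfpcg
eigho
nfuwa
qxjh
gbux
emzie
wotv
citj
gwew
ngbtc
fenn
hjaxf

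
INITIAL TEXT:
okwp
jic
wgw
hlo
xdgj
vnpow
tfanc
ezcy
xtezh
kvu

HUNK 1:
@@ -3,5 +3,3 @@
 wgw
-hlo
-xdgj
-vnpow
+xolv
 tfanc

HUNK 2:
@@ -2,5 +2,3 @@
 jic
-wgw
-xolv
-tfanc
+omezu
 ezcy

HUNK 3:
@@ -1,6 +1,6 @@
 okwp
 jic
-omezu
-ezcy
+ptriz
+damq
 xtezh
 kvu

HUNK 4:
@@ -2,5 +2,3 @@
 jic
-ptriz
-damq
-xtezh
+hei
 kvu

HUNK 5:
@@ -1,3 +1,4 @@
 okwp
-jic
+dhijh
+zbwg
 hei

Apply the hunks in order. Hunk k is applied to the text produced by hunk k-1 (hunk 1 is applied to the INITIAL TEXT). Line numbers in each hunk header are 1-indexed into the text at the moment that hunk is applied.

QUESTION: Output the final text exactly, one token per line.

Answer: okwp
dhijh
zbwg
hei
kvu

Derivation:
Hunk 1: at line 3 remove [hlo,xdgj,vnpow] add [xolv] -> 8 lines: okwp jic wgw xolv tfanc ezcy xtezh kvu
Hunk 2: at line 2 remove [wgw,xolv,tfanc] add [omezu] -> 6 lines: okwp jic omezu ezcy xtezh kvu
Hunk 3: at line 1 remove [omezu,ezcy] add [ptriz,damq] -> 6 lines: okwp jic ptriz damq xtezh kvu
Hunk 4: at line 2 remove [ptriz,damq,xtezh] add [hei] -> 4 lines: okwp jic hei kvu
Hunk 5: at line 1 remove [jic] add [dhijh,zbwg] -> 5 lines: okwp dhijh zbwg hei kvu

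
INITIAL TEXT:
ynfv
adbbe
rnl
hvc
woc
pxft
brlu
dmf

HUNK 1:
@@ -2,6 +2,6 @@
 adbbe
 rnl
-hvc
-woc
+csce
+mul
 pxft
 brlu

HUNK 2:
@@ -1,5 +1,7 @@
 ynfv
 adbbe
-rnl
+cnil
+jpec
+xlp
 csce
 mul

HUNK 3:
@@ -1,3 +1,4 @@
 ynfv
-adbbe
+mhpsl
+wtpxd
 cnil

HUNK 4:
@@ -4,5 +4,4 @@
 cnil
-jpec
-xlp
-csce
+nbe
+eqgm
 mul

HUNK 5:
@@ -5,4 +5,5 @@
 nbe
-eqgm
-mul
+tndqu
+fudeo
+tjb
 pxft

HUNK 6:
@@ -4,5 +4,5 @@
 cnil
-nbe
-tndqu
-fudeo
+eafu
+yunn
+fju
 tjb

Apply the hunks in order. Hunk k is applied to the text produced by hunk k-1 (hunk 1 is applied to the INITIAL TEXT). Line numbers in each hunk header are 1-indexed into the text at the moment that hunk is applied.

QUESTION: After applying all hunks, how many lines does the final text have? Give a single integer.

Answer: 11

Derivation:
Hunk 1: at line 2 remove [hvc,woc] add [csce,mul] -> 8 lines: ynfv adbbe rnl csce mul pxft brlu dmf
Hunk 2: at line 1 remove [rnl] add [cnil,jpec,xlp] -> 10 lines: ynfv adbbe cnil jpec xlp csce mul pxft brlu dmf
Hunk 3: at line 1 remove [adbbe] add [mhpsl,wtpxd] -> 11 lines: ynfv mhpsl wtpxd cnil jpec xlp csce mul pxft brlu dmf
Hunk 4: at line 4 remove [jpec,xlp,csce] add [nbe,eqgm] -> 10 lines: ynfv mhpsl wtpxd cnil nbe eqgm mul pxft brlu dmf
Hunk 5: at line 5 remove [eqgm,mul] add [tndqu,fudeo,tjb] -> 11 lines: ynfv mhpsl wtpxd cnil nbe tndqu fudeo tjb pxft brlu dmf
Hunk 6: at line 4 remove [nbe,tndqu,fudeo] add [eafu,yunn,fju] -> 11 lines: ynfv mhpsl wtpxd cnil eafu yunn fju tjb pxft brlu dmf
Final line count: 11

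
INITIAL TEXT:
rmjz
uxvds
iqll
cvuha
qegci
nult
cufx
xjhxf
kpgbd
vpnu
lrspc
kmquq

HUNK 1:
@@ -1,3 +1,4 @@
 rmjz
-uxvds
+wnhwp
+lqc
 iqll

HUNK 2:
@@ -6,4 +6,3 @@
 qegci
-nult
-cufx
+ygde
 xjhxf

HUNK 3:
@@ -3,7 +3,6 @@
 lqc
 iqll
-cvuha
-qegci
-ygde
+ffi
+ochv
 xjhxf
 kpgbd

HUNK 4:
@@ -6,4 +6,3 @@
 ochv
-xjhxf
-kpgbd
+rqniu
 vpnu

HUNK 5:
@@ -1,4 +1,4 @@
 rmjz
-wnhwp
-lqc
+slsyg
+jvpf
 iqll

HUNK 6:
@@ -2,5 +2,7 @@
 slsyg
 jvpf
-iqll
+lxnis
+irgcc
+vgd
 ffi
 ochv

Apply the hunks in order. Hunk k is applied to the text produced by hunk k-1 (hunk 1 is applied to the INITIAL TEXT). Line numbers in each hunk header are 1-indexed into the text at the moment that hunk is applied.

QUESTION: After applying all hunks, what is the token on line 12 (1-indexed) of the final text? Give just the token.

Hunk 1: at line 1 remove [uxvds] add [wnhwp,lqc] -> 13 lines: rmjz wnhwp lqc iqll cvuha qegci nult cufx xjhxf kpgbd vpnu lrspc kmquq
Hunk 2: at line 6 remove [nult,cufx] add [ygde] -> 12 lines: rmjz wnhwp lqc iqll cvuha qegci ygde xjhxf kpgbd vpnu lrspc kmquq
Hunk 3: at line 3 remove [cvuha,qegci,ygde] add [ffi,ochv] -> 11 lines: rmjz wnhwp lqc iqll ffi ochv xjhxf kpgbd vpnu lrspc kmquq
Hunk 4: at line 6 remove [xjhxf,kpgbd] add [rqniu] -> 10 lines: rmjz wnhwp lqc iqll ffi ochv rqniu vpnu lrspc kmquq
Hunk 5: at line 1 remove [wnhwp,lqc] add [slsyg,jvpf] -> 10 lines: rmjz slsyg jvpf iqll ffi ochv rqniu vpnu lrspc kmquq
Hunk 6: at line 2 remove [iqll] add [lxnis,irgcc,vgd] -> 12 lines: rmjz slsyg jvpf lxnis irgcc vgd ffi ochv rqniu vpnu lrspc kmquq
Final line 12: kmquq

Answer: kmquq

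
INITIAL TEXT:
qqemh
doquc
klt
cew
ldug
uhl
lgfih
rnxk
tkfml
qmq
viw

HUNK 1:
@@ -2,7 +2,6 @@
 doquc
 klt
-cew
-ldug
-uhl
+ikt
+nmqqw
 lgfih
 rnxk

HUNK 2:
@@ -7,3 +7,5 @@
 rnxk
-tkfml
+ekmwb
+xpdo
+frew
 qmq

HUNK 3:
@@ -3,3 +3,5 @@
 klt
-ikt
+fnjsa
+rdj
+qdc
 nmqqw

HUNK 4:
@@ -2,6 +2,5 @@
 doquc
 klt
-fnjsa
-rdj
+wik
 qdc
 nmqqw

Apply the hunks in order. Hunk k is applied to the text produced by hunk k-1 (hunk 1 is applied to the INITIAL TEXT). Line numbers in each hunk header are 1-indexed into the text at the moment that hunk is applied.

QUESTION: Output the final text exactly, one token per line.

Hunk 1: at line 2 remove [cew,ldug,uhl] add [ikt,nmqqw] -> 10 lines: qqemh doquc klt ikt nmqqw lgfih rnxk tkfml qmq viw
Hunk 2: at line 7 remove [tkfml] add [ekmwb,xpdo,frew] -> 12 lines: qqemh doquc klt ikt nmqqw lgfih rnxk ekmwb xpdo frew qmq viw
Hunk 3: at line 3 remove [ikt] add [fnjsa,rdj,qdc] -> 14 lines: qqemh doquc klt fnjsa rdj qdc nmqqw lgfih rnxk ekmwb xpdo frew qmq viw
Hunk 4: at line 2 remove [fnjsa,rdj] add [wik] -> 13 lines: qqemh doquc klt wik qdc nmqqw lgfih rnxk ekmwb xpdo frew qmq viw

Answer: qqemh
doquc
klt
wik
qdc
nmqqw
lgfih
rnxk
ekmwb
xpdo
frew
qmq
viw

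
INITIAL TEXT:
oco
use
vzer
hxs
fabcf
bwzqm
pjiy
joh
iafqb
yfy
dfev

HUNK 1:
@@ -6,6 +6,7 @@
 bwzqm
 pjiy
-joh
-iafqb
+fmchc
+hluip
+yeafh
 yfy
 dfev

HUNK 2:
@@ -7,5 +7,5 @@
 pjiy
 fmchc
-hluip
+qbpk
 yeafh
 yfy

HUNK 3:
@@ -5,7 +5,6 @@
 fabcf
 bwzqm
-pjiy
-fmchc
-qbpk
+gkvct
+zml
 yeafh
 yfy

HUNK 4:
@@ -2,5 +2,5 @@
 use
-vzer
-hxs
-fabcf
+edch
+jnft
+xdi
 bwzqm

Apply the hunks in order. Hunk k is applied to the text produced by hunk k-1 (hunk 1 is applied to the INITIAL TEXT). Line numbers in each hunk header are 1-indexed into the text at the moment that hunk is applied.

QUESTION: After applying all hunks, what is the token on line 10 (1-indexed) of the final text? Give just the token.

Answer: yfy

Derivation:
Hunk 1: at line 6 remove [joh,iafqb] add [fmchc,hluip,yeafh] -> 12 lines: oco use vzer hxs fabcf bwzqm pjiy fmchc hluip yeafh yfy dfev
Hunk 2: at line 7 remove [hluip] add [qbpk] -> 12 lines: oco use vzer hxs fabcf bwzqm pjiy fmchc qbpk yeafh yfy dfev
Hunk 3: at line 5 remove [pjiy,fmchc,qbpk] add [gkvct,zml] -> 11 lines: oco use vzer hxs fabcf bwzqm gkvct zml yeafh yfy dfev
Hunk 4: at line 2 remove [vzer,hxs,fabcf] add [edch,jnft,xdi] -> 11 lines: oco use edch jnft xdi bwzqm gkvct zml yeafh yfy dfev
Final line 10: yfy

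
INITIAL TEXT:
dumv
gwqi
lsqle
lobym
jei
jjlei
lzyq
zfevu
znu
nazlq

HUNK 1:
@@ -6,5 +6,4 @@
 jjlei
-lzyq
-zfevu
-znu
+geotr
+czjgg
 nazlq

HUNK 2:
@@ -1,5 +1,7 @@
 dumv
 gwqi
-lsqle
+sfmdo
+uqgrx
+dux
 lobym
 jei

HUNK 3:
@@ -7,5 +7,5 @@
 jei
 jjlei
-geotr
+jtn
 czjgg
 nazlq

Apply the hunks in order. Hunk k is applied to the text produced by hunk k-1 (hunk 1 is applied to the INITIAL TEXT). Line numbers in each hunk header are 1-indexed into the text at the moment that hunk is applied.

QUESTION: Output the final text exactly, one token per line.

Answer: dumv
gwqi
sfmdo
uqgrx
dux
lobym
jei
jjlei
jtn
czjgg
nazlq

Derivation:
Hunk 1: at line 6 remove [lzyq,zfevu,znu] add [geotr,czjgg] -> 9 lines: dumv gwqi lsqle lobym jei jjlei geotr czjgg nazlq
Hunk 2: at line 1 remove [lsqle] add [sfmdo,uqgrx,dux] -> 11 lines: dumv gwqi sfmdo uqgrx dux lobym jei jjlei geotr czjgg nazlq
Hunk 3: at line 7 remove [geotr] add [jtn] -> 11 lines: dumv gwqi sfmdo uqgrx dux lobym jei jjlei jtn czjgg nazlq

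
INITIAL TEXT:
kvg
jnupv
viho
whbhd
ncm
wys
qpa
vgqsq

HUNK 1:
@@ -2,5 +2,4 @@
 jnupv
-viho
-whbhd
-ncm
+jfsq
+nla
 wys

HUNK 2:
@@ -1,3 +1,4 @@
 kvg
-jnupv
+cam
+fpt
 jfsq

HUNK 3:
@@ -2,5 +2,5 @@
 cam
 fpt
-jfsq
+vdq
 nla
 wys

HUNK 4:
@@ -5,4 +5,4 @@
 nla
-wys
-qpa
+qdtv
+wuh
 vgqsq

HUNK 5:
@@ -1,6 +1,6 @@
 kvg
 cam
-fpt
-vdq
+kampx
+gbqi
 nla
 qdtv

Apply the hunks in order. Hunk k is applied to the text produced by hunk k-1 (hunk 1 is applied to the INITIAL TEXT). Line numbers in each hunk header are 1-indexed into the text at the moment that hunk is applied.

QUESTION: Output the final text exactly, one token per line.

Hunk 1: at line 2 remove [viho,whbhd,ncm] add [jfsq,nla] -> 7 lines: kvg jnupv jfsq nla wys qpa vgqsq
Hunk 2: at line 1 remove [jnupv] add [cam,fpt] -> 8 lines: kvg cam fpt jfsq nla wys qpa vgqsq
Hunk 3: at line 2 remove [jfsq] add [vdq] -> 8 lines: kvg cam fpt vdq nla wys qpa vgqsq
Hunk 4: at line 5 remove [wys,qpa] add [qdtv,wuh] -> 8 lines: kvg cam fpt vdq nla qdtv wuh vgqsq
Hunk 5: at line 1 remove [fpt,vdq] add [kampx,gbqi] -> 8 lines: kvg cam kampx gbqi nla qdtv wuh vgqsq

Answer: kvg
cam
kampx
gbqi
nla
qdtv
wuh
vgqsq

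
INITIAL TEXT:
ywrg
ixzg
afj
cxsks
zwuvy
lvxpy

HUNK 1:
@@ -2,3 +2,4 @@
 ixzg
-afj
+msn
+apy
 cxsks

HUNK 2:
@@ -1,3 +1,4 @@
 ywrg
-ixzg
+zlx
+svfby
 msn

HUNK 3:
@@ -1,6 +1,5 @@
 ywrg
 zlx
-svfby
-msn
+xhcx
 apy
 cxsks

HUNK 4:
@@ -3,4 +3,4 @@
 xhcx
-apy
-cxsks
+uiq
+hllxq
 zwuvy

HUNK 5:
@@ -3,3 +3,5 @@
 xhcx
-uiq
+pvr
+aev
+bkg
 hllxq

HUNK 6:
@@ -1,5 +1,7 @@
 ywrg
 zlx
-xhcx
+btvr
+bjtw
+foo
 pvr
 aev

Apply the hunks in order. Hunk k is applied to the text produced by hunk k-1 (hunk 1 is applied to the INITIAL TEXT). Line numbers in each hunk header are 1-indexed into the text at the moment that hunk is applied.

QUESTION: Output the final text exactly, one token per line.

Hunk 1: at line 2 remove [afj] add [msn,apy] -> 7 lines: ywrg ixzg msn apy cxsks zwuvy lvxpy
Hunk 2: at line 1 remove [ixzg] add [zlx,svfby] -> 8 lines: ywrg zlx svfby msn apy cxsks zwuvy lvxpy
Hunk 3: at line 1 remove [svfby,msn] add [xhcx] -> 7 lines: ywrg zlx xhcx apy cxsks zwuvy lvxpy
Hunk 4: at line 3 remove [apy,cxsks] add [uiq,hllxq] -> 7 lines: ywrg zlx xhcx uiq hllxq zwuvy lvxpy
Hunk 5: at line 3 remove [uiq] add [pvr,aev,bkg] -> 9 lines: ywrg zlx xhcx pvr aev bkg hllxq zwuvy lvxpy
Hunk 6: at line 1 remove [xhcx] add [btvr,bjtw,foo] -> 11 lines: ywrg zlx btvr bjtw foo pvr aev bkg hllxq zwuvy lvxpy

Answer: ywrg
zlx
btvr
bjtw
foo
pvr
aev
bkg
hllxq
zwuvy
lvxpy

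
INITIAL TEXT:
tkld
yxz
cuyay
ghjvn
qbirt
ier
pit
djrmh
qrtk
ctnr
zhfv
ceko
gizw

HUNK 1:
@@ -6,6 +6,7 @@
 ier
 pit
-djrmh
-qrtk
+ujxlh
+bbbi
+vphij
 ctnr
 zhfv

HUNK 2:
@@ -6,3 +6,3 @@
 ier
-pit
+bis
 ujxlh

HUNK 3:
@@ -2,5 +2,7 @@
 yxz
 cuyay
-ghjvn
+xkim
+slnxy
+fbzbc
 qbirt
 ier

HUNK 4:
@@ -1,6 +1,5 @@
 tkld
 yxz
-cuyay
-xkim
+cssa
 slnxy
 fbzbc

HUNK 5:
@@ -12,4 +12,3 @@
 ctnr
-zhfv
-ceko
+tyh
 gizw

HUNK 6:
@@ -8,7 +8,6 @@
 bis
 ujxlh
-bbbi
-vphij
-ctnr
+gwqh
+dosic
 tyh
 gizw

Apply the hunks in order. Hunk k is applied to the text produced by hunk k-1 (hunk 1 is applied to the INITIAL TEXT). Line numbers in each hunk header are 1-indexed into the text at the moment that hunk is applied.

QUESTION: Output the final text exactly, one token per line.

Answer: tkld
yxz
cssa
slnxy
fbzbc
qbirt
ier
bis
ujxlh
gwqh
dosic
tyh
gizw

Derivation:
Hunk 1: at line 6 remove [djrmh,qrtk] add [ujxlh,bbbi,vphij] -> 14 lines: tkld yxz cuyay ghjvn qbirt ier pit ujxlh bbbi vphij ctnr zhfv ceko gizw
Hunk 2: at line 6 remove [pit] add [bis] -> 14 lines: tkld yxz cuyay ghjvn qbirt ier bis ujxlh bbbi vphij ctnr zhfv ceko gizw
Hunk 3: at line 2 remove [ghjvn] add [xkim,slnxy,fbzbc] -> 16 lines: tkld yxz cuyay xkim slnxy fbzbc qbirt ier bis ujxlh bbbi vphij ctnr zhfv ceko gizw
Hunk 4: at line 1 remove [cuyay,xkim] add [cssa] -> 15 lines: tkld yxz cssa slnxy fbzbc qbirt ier bis ujxlh bbbi vphij ctnr zhfv ceko gizw
Hunk 5: at line 12 remove [zhfv,ceko] add [tyh] -> 14 lines: tkld yxz cssa slnxy fbzbc qbirt ier bis ujxlh bbbi vphij ctnr tyh gizw
Hunk 6: at line 8 remove [bbbi,vphij,ctnr] add [gwqh,dosic] -> 13 lines: tkld yxz cssa slnxy fbzbc qbirt ier bis ujxlh gwqh dosic tyh gizw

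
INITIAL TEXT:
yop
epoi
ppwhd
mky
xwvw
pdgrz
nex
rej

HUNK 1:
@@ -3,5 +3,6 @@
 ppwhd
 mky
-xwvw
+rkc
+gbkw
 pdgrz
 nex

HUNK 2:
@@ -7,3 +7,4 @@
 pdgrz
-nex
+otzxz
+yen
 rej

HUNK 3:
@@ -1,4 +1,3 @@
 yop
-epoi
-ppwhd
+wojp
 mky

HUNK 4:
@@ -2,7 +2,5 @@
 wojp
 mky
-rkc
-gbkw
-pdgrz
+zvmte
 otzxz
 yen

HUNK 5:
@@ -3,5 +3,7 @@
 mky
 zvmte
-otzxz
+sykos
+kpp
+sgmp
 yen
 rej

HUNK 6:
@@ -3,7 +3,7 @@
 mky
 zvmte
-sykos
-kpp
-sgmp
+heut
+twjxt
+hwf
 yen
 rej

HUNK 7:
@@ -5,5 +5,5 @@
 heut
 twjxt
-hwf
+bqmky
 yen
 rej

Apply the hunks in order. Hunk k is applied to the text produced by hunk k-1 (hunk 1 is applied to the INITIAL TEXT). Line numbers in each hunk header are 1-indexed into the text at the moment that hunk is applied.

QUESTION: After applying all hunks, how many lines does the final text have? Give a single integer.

Hunk 1: at line 3 remove [xwvw] add [rkc,gbkw] -> 9 lines: yop epoi ppwhd mky rkc gbkw pdgrz nex rej
Hunk 2: at line 7 remove [nex] add [otzxz,yen] -> 10 lines: yop epoi ppwhd mky rkc gbkw pdgrz otzxz yen rej
Hunk 3: at line 1 remove [epoi,ppwhd] add [wojp] -> 9 lines: yop wojp mky rkc gbkw pdgrz otzxz yen rej
Hunk 4: at line 2 remove [rkc,gbkw,pdgrz] add [zvmte] -> 7 lines: yop wojp mky zvmte otzxz yen rej
Hunk 5: at line 3 remove [otzxz] add [sykos,kpp,sgmp] -> 9 lines: yop wojp mky zvmte sykos kpp sgmp yen rej
Hunk 6: at line 3 remove [sykos,kpp,sgmp] add [heut,twjxt,hwf] -> 9 lines: yop wojp mky zvmte heut twjxt hwf yen rej
Hunk 7: at line 5 remove [hwf] add [bqmky] -> 9 lines: yop wojp mky zvmte heut twjxt bqmky yen rej
Final line count: 9

Answer: 9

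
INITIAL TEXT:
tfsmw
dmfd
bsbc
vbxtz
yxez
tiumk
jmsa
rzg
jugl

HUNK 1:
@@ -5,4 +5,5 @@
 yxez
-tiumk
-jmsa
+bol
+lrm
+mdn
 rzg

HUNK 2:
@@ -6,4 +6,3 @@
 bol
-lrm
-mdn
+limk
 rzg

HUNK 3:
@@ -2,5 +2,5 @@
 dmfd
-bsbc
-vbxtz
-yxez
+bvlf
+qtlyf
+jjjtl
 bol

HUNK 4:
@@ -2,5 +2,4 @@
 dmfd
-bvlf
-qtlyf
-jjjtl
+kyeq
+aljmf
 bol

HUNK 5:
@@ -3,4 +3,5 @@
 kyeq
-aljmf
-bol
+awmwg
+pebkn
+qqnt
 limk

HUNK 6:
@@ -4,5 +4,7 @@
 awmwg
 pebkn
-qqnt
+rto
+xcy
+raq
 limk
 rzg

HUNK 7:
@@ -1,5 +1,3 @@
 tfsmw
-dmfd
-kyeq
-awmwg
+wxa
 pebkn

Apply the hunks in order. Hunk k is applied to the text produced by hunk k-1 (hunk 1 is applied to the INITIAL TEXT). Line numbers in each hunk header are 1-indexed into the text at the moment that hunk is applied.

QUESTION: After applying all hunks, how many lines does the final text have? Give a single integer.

Answer: 9

Derivation:
Hunk 1: at line 5 remove [tiumk,jmsa] add [bol,lrm,mdn] -> 10 lines: tfsmw dmfd bsbc vbxtz yxez bol lrm mdn rzg jugl
Hunk 2: at line 6 remove [lrm,mdn] add [limk] -> 9 lines: tfsmw dmfd bsbc vbxtz yxez bol limk rzg jugl
Hunk 3: at line 2 remove [bsbc,vbxtz,yxez] add [bvlf,qtlyf,jjjtl] -> 9 lines: tfsmw dmfd bvlf qtlyf jjjtl bol limk rzg jugl
Hunk 4: at line 2 remove [bvlf,qtlyf,jjjtl] add [kyeq,aljmf] -> 8 lines: tfsmw dmfd kyeq aljmf bol limk rzg jugl
Hunk 5: at line 3 remove [aljmf,bol] add [awmwg,pebkn,qqnt] -> 9 lines: tfsmw dmfd kyeq awmwg pebkn qqnt limk rzg jugl
Hunk 6: at line 4 remove [qqnt] add [rto,xcy,raq] -> 11 lines: tfsmw dmfd kyeq awmwg pebkn rto xcy raq limk rzg jugl
Hunk 7: at line 1 remove [dmfd,kyeq,awmwg] add [wxa] -> 9 lines: tfsmw wxa pebkn rto xcy raq limk rzg jugl
Final line count: 9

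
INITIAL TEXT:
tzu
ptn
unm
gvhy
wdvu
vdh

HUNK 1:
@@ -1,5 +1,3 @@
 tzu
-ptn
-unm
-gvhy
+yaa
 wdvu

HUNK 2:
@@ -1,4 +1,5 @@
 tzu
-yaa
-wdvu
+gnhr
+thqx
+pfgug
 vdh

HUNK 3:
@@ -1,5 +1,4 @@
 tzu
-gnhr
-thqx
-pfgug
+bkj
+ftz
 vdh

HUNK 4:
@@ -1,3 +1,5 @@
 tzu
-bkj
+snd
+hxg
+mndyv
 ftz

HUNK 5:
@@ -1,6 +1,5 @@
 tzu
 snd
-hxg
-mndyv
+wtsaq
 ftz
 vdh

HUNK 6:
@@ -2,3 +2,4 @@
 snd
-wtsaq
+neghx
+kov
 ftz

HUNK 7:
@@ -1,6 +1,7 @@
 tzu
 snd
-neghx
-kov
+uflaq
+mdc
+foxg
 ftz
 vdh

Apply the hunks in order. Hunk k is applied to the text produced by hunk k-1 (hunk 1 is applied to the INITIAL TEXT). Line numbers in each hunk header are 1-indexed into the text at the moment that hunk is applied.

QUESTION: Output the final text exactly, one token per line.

Answer: tzu
snd
uflaq
mdc
foxg
ftz
vdh

Derivation:
Hunk 1: at line 1 remove [ptn,unm,gvhy] add [yaa] -> 4 lines: tzu yaa wdvu vdh
Hunk 2: at line 1 remove [yaa,wdvu] add [gnhr,thqx,pfgug] -> 5 lines: tzu gnhr thqx pfgug vdh
Hunk 3: at line 1 remove [gnhr,thqx,pfgug] add [bkj,ftz] -> 4 lines: tzu bkj ftz vdh
Hunk 4: at line 1 remove [bkj] add [snd,hxg,mndyv] -> 6 lines: tzu snd hxg mndyv ftz vdh
Hunk 5: at line 1 remove [hxg,mndyv] add [wtsaq] -> 5 lines: tzu snd wtsaq ftz vdh
Hunk 6: at line 2 remove [wtsaq] add [neghx,kov] -> 6 lines: tzu snd neghx kov ftz vdh
Hunk 7: at line 1 remove [neghx,kov] add [uflaq,mdc,foxg] -> 7 lines: tzu snd uflaq mdc foxg ftz vdh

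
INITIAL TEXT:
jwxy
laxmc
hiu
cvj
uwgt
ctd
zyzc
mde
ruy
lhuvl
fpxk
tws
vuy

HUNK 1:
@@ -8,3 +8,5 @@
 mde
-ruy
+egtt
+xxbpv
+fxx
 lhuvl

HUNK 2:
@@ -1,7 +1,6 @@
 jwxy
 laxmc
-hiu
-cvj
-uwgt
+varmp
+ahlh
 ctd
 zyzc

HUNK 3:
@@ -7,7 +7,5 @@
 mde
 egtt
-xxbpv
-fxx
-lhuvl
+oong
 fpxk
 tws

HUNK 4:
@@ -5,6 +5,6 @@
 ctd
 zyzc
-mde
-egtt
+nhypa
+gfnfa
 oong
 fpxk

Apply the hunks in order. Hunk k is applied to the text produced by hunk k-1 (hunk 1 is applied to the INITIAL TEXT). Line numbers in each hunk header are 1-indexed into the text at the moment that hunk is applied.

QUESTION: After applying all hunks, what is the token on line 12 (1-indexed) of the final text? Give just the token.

Hunk 1: at line 8 remove [ruy] add [egtt,xxbpv,fxx] -> 15 lines: jwxy laxmc hiu cvj uwgt ctd zyzc mde egtt xxbpv fxx lhuvl fpxk tws vuy
Hunk 2: at line 1 remove [hiu,cvj,uwgt] add [varmp,ahlh] -> 14 lines: jwxy laxmc varmp ahlh ctd zyzc mde egtt xxbpv fxx lhuvl fpxk tws vuy
Hunk 3: at line 7 remove [xxbpv,fxx,lhuvl] add [oong] -> 12 lines: jwxy laxmc varmp ahlh ctd zyzc mde egtt oong fpxk tws vuy
Hunk 4: at line 5 remove [mde,egtt] add [nhypa,gfnfa] -> 12 lines: jwxy laxmc varmp ahlh ctd zyzc nhypa gfnfa oong fpxk tws vuy
Final line 12: vuy

Answer: vuy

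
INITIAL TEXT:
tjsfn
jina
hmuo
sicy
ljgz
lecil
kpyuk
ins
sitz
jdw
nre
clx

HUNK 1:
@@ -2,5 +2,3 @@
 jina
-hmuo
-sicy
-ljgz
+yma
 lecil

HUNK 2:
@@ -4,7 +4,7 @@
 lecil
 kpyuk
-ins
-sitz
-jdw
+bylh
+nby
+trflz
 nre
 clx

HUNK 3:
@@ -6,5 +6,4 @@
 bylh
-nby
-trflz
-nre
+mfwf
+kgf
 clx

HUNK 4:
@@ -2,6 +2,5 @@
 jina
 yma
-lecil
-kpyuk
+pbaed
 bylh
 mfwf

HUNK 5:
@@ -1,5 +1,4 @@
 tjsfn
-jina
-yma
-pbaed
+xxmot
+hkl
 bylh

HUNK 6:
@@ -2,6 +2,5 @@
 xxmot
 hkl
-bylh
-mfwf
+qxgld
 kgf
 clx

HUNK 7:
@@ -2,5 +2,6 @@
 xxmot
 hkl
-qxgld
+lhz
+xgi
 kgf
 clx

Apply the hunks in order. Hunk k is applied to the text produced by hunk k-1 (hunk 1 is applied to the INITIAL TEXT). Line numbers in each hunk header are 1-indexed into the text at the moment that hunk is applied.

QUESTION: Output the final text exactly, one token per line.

Answer: tjsfn
xxmot
hkl
lhz
xgi
kgf
clx

Derivation:
Hunk 1: at line 2 remove [hmuo,sicy,ljgz] add [yma] -> 10 lines: tjsfn jina yma lecil kpyuk ins sitz jdw nre clx
Hunk 2: at line 4 remove [ins,sitz,jdw] add [bylh,nby,trflz] -> 10 lines: tjsfn jina yma lecil kpyuk bylh nby trflz nre clx
Hunk 3: at line 6 remove [nby,trflz,nre] add [mfwf,kgf] -> 9 lines: tjsfn jina yma lecil kpyuk bylh mfwf kgf clx
Hunk 4: at line 2 remove [lecil,kpyuk] add [pbaed] -> 8 lines: tjsfn jina yma pbaed bylh mfwf kgf clx
Hunk 5: at line 1 remove [jina,yma,pbaed] add [xxmot,hkl] -> 7 lines: tjsfn xxmot hkl bylh mfwf kgf clx
Hunk 6: at line 2 remove [bylh,mfwf] add [qxgld] -> 6 lines: tjsfn xxmot hkl qxgld kgf clx
Hunk 7: at line 2 remove [qxgld] add [lhz,xgi] -> 7 lines: tjsfn xxmot hkl lhz xgi kgf clx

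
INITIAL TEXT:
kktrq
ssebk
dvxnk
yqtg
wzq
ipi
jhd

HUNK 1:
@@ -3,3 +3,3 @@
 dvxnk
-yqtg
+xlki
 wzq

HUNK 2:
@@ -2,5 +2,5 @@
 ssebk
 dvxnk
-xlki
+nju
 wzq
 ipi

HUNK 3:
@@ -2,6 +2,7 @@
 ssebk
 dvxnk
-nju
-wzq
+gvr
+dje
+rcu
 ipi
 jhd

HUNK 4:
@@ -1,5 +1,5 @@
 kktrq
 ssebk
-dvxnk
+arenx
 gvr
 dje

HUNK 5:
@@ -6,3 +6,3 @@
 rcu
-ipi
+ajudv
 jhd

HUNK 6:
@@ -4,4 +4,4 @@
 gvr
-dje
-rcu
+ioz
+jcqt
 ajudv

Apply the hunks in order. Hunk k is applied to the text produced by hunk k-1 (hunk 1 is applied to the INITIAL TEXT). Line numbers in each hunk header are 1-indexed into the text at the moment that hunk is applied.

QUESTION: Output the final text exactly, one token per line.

Hunk 1: at line 3 remove [yqtg] add [xlki] -> 7 lines: kktrq ssebk dvxnk xlki wzq ipi jhd
Hunk 2: at line 2 remove [xlki] add [nju] -> 7 lines: kktrq ssebk dvxnk nju wzq ipi jhd
Hunk 3: at line 2 remove [nju,wzq] add [gvr,dje,rcu] -> 8 lines: kktrq ssebk dvxnk gvr dje rcu ipi jhd
Hunk 4: at line 1 remove [dvxnk] add [arenx] -> 8 lines: kktrq ssebk arenx gvr dje rcu ipi jhd
Hunk 5: at line 6 remove [ipi] add [ajudv] -> 8 lines: kktrq ssebk arenx gvr dje rcu ajudv jhd
Hunk 6: at line 4 remove [dje,rcu] add [ioz,jcqt] -> 8 lines: kktrq ssebk arenx gvr ioz jcqt ajudv jhd

Answer: kktrq
ssebk
arenx
gvr
ioz
jcqt
ajudv
jhd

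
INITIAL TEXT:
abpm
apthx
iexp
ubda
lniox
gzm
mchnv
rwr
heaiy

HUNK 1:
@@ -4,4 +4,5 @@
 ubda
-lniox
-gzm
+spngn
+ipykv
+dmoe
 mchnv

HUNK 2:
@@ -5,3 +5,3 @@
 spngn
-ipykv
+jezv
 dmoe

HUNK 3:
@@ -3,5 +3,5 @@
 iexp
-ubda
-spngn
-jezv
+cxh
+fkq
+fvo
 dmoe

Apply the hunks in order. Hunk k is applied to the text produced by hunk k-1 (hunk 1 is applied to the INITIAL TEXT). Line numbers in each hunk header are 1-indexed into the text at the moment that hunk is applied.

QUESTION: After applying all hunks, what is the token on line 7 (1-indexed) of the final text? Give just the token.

Hunk 1: at line 4 remove [lniox,gzm] add [spngn,ipykv,dmoe] -> 10 lines: abpm apthx iexp ubda spngn ipykv dmoe mchnv rwr heaiy
Hunk 2: at line 5 remove [ipykv] add [jezv] -> 10 lines: abpm apthx iexp ubda spngn jezv dmoe mchnv rwr heaiy
Hunk 3: at line 3 remove [ubda,spngn,jezv] add [cxh,fkq,fvo] -> 10 lines: abpm apthx iexp cxh fkq fvo dmoe mchnv rwr heaiy
Final line 7: dmoe

Answer: dmoe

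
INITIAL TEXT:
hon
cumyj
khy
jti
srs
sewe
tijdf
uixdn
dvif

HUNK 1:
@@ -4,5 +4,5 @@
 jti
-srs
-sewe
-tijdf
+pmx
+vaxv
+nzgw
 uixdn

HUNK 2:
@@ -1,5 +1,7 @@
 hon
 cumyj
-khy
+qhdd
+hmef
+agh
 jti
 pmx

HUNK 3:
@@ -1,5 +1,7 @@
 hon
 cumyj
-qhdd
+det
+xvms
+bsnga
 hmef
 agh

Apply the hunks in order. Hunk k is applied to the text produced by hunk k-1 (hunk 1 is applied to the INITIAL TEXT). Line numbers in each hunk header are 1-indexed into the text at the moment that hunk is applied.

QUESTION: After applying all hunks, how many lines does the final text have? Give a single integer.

Answer: 13

Derivation:
Hunk 1: at line 4 remove [srs,sewe,tijdf] add [pmx,vaxv,nzgw] -> 9 lines: hon cumyj khy jti pmx vaxv nzgw uixdn dvif
Hunk 2: at line 1 remove [khy] add [qhdd,hmef,agh] -> 11 lines: hon cumyj qhdd hmef agh jti pmx vaxv nzgw uixdn dvif
Hunk 3: at line 1 remove [qhdd] add [det,xvms,bsnga] -> 13 lines: hon cumyj det xvms bsnga hmef agh jti pmx vaxv nzgw uixdn dvif
Final line count: 13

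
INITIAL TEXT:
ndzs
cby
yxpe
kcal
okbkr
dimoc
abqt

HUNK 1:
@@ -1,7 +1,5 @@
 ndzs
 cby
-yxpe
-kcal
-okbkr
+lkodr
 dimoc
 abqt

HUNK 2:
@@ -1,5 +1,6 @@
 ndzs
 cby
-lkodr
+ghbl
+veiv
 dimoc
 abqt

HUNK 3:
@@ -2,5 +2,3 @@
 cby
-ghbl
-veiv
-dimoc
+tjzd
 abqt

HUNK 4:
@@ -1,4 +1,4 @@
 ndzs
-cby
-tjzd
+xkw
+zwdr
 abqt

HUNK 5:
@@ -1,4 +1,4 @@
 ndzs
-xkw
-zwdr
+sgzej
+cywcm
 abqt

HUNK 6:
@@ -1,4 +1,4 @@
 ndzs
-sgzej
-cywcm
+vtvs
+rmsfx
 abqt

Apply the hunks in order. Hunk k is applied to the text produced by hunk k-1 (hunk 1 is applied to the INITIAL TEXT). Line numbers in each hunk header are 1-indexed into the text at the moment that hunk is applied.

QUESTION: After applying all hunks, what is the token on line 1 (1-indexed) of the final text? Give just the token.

Answer: ndzs

Derivation:
Hunk 1: at line 1 remove [yxpe,kcal,okbkr] add [lkodr] -> 5 lines: ndzs cby lkodr dimoc abqt
Hunk 2: at line 1 remove [lkodr] add [ghbl,veiv] -> 6 lines: ndzs cby ghbl veiv dimoc abqt
Hunk 3: at line 2 remove [ghbl,veiv,dimoc] add [tjzd] -> 4 lines: ndzs cby tjzd abqt
Hunk 4: at line 1 remove [cby,tjzd] add [xkw,zwdr] -> 4 lines: ndzs xkw zwdr abqt
Hunk 5: at line 1 remove [xkw,zwdr] add [sgzej,cywcm] -> 4 lines: ndzs sgzej cywcm abqt
Hunk 6: at line 1 remove [sgzej,cywcm] add [vtvs,rmsfx] -> 4 lines: ndzs vtvs rmsfx abqt
Final line 1: ndzs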